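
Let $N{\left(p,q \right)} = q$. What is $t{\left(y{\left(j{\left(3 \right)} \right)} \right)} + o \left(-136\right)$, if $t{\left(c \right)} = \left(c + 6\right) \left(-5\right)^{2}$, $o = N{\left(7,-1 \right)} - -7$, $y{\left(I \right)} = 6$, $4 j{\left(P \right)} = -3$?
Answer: $-516$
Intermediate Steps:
$j{\left(P \right)} = - \frac{3}{4}$ ($j{\left(P \right)} = \frac{1}{4} \left(-3\right) = - \frac{3}{4}$)
$o = 6$ ($o = -1 - -7 = -1 + 7 = 6$)
$t{\left(c \right)} = 150 + 25 c$ ($t{\left(c \right)} = \left(6 + c\right) 25 = 150 + 25 c$)
$t{\left(y{\left(j{\left(3 \right)} \right)} \right)} + o \left(-136\right) = \left(150 + 25 \cdot 6\right) + 6 \left(-136\right) = \left(150 + 150\right) - 816 = 300 - 816 = -516$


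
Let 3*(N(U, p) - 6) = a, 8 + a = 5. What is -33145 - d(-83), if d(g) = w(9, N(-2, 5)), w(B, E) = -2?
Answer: -33143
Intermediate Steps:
a = -3 (a = -8 + 5 = -3)
N(U, p) = 5 (N(U, p) = 6 + (⅓)*(-3) = 6 - 1 = 5)
d(g) = -2
-33145 - d(-83) = -33145 - 1*(-2) = -33145 + 2 = -33143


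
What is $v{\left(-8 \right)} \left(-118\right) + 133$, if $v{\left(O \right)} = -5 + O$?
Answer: $1667$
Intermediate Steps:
$v{\left(-8 \right)} \left(-118\right) + 133 = \left(-5 - 8\right) \left(-118\right) + 133 = \left(-13\right) \left(-118\right) + 133 = 1534 + 133 = 1667$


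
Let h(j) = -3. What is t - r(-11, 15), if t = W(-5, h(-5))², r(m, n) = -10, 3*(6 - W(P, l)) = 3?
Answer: 35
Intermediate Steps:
W(P, l) = 5 (W(P, l) = 6 - ⅓*3 = 6 - 1 = 5)
t = 25 (t = 5² = 25)
t - r(-11, 15) = 25 - 1*(-10) = 25 + 10 = 35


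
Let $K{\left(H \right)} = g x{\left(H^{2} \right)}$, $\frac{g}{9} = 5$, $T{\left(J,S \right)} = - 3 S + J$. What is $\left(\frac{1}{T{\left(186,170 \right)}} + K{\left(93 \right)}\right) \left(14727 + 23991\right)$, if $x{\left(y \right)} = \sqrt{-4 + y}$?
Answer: $- \frac{239}{2} + 1742310 \sqrt{8645} \approx 1.62 \cdot 10^{8}$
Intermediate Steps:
$T{\left(J,S \right)} = J - 3 S$
$g = 45$ ($g = 9 \cdot 5 = 45$)
$K{\left(H \right)} = 45 \sqrt{-4 + H^{2}}$
$\left(\frac{1}{T{\left(186,170 \right)}} + K{\left(93 \right)}\right) \left(14727 + 23991\right) = \left(\frac{1}{186 - 510} + 45 \sqrt{-4 + 93^{2}}\right) \left(14727 + 23991\right) = \left(\frac{1}{186 - 510} + 45 \sqrt{-4 + 8649}\right) 38718 = \left(\frac{1}{-324} + 45 \sqrt{8645}\right) 38718 = \left(- \frac{1}{324} + 45 \sqrt{8645}\right) 38718 = - \frac{239}{2} + 1742310 \sqrt{8645}$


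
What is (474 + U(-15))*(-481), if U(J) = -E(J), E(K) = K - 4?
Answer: -237133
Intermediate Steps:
E(K) = -4 + K
U(J) = 4 - J (U(J) = -(-4 + J) = 4 - J)
(474 + U(-15))*(-481) = (474 + (4 - 1*(-15)))*(-481) = (474 + (4 + 15))*(-481) = (474 + 19)*(-481) = 493*(-481) = -237133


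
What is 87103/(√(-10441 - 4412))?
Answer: -87103*I*√14853/14853 ≈ -714.7*I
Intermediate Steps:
87103/(√(-10441 - 4412)) = 87103/(√(-14853)) = 87103/((I*√14853)) = 87103*(-I*√14853/14853) = -87103*I*√14853/14853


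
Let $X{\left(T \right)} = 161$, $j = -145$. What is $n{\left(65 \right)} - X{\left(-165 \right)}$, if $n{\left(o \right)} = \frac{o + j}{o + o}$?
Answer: $- \frac{2101}{13} \approx -161.62$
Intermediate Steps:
$n{\left(o \right)} = \frac{-145 + o}{2 o}$ ($n{\left(o \right)} = \frac{o - 145}{o + o} = \frac{-145 + o}{2 o}$)
$n{\left(65 \right)} - X{\left(-165 \right)} = \frac{-145 + 65}{2 \cdot 65} - 161 = \frac{1}{2} \cdot \frac{1}{65} \left(-80\right) - 161 = - \frac{8}{13} - 161 = - \frac{2101}{13}$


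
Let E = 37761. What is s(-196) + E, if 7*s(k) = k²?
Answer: 43249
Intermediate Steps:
s(k) = k²/7
s(-196) + E = (⅐)*(-196)² + 37761 = (⅐)*38416 + 37761 = 5488 + 37761 = 43249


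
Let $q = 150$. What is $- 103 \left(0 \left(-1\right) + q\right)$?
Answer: $-15450$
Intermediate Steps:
$- 103 \left(0 \left(-1\right) + q\right) = - 103 \left(0 \left(-1\right) + 150\right) = - 103 \left(0 + 150\right) = \left(-103\right) 150 = -15450$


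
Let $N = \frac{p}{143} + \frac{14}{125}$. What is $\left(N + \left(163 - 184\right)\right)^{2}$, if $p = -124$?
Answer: $\frac{151222210129}{319515625} \approx 473.29$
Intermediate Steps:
$N = - \frac{13498}{17875}$ ($N = - \frac{124}{143} + \frac{14}{125} = - \frac{13498}{17875} \approx -0.75513$)
$\left(N + \left(163 - 184\right)\right)^{2} = \left(- \frac{13498}{17875} + \left(163 - 184\right)\right)^{2} = \left(- \frac{13498}{17875} - 21\right)^{2} = \left(- \frac{388873}{17875}\right)^{2} = \frac{151222210129}{319515625}$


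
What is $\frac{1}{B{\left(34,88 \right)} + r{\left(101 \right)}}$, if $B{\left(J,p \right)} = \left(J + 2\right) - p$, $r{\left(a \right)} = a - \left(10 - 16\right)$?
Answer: $\frac{1}{55} \approx 0.018182$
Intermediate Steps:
$r{\left(a \right)} = 6 + a$ ($r{\left(a \right)} = a - -6 = a + 6 = 6 + a$)
$B{\left(J,p \right)} = 2 + J - p$ ($B{\left(J,p \right)} = \left(2 + J\right) - p = 2 + J - p$)
$\frac{1}{B{\left(34,88 \right)} + r{\left(101 \right)}} = \frac{1}{\left(2 + 34 - 88\right) + \left(6 + 101\right)} = \frac{1}{\left(2 + 34 - 88\right) + 107} = \frac{1}{-52 + 107} = \frac{1}{55}$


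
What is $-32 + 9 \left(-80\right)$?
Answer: $-752$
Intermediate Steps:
$-32 + 9 \left(-80\right) = -32 - 720 = -752$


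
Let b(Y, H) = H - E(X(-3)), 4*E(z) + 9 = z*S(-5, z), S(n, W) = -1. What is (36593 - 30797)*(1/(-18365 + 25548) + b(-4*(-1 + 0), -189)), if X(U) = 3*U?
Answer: -7868568456/7183 ≈ -1.0954e+6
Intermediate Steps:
E(z) = -9/4 - z/4 (E(z) = -9/4 + (z*(-1))/4 = -9/4 + (-z)/4 = -9/4 - z/4)
b(Y, H) = H (b(Y, H) = H - (-9/4 - 3*(-3)/4) = H - (-9/4 - ¼*(-9)) = H - (-9/4 + 9/4) = H - 1*0 = H + 0 = H)
(36593 - 30797)*(1/(-18365 + 25548) + b(-4*(-1 + 0), -189)) = (36593 - 30797)*(1/(-18365 + 25548) - 189) = 5796*(1/7183 - 189) = 5796*(-1357586/7183) = -7868568456/7183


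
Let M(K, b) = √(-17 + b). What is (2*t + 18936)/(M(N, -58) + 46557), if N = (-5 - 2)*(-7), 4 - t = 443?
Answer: 140121051/361259054 - 45145*I*√3/1083777162 ≈ 0.38787 - 7.2149e-5*I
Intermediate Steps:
t = -439 (t = 4 - 1*443 = 4 - 443 = -439)
N = 49 (N = -7*(-7) = 49)
(2*t + 18936)/(M(N, -58) + 46557) = (2*(-439) + 18936)/(√(-17 - 58) + 46557) = (-878 + 18936)/(√(-75) + 46557) = 18058/(5*I*√3 + 46557) = 18058/(46557 + 5*I*√3)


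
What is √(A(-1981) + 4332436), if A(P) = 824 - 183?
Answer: 3*√481453 ≈ 2081.6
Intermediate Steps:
A(P) = 641
√(A(-1981) + 4332436) = √(641 + 4332436) = √4333077 = 3*√481453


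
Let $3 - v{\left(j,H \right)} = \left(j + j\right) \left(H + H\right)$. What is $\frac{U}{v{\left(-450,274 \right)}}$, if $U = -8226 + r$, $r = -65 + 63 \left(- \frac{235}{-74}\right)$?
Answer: $- \frac{598729}{36497022} \approx -0.016405$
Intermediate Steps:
$r = \frac{9995}{74}$ ($r = -65 + 63 \left(\left(-235\right) \left(- \frac{1}{74}\right)\right) = -65 + 63 \cdot \frac{235}{74} = -65 + \frac{14805}{74} = \frac{9995}{74} \approx 135.07$)
$v{\left(j,H \right)} = 3 - 4 H j$ ($v{\left(j,H \right)} = 3 - \left(j + j\right) \left(H + H\right) = 3 - 2 j 2 H = 3 - 4 H j$)
$U = - \frac{598729}{74}$ ($U = -8226 + \frac{9995}{74} = - \frac{598729}{74} \approx -8090.9$)
$\frac{U}{v{\left(-450,274 \right)}} = - \frac{598729}{74 \left(3 - 1096 \left(-450\right)\right)} = - \frac{598729}{74 \left(3 + 493200\right)} = - \frac{598729}{74 \cdot 493203} = \left(- \frac{598729}{74}\right) \frac{1}{493203} = - \frac{598729}{36497022}$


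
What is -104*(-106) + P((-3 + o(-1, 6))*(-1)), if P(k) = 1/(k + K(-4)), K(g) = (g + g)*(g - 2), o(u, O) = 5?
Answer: 507105/46 ≈ 11024.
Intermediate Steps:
K(g) = 2*g*(-2 + g) (K(g) = (2*g)*(-2 + g) = 2*g*(-2 + g))
P(k) = 1/(48 + k) (P(k) = 1/(k + 2*(-4)*(-2 - 4)) = 1/(k + 2*(-4)*(-6)) = 1/(k + 48) = 1/(48 + k))
-104*(-106) + P((-3 + o(-1, 6))*(-1)) = -104*(-106) + 1/(48 + (-3 + 5)*(-1)) = 11024 + 1/(48 + 2*(-1)) = 11024 + 1/(48 - 2) = 11024 + 1/46 = 507105/46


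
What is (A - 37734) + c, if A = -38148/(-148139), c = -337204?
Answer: -55542902234/148139 ≈ -3.7494e+5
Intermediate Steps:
A = 38148/148139 (A = -38148*(-1/148139) = 38148/148139 ≈ 0.25751)
(A - 37734) + c = (38148/148139 - 37734) - 337204 = -5589838878/148139 - 337204 = -55542902234/148139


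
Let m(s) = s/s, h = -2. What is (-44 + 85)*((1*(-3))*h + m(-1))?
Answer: 287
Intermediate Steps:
m(s) = 1
(-44 + 85)*((1*(-3))*h + m(-1)) = (-44 + 85)*((1*(-3))*(-2) + 1) = 41*(-3*(-2) + 1) = 41*(6 + 1) = 41*7 = 287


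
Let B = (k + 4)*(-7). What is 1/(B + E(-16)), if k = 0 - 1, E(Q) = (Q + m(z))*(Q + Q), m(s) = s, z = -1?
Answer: 1/523 ≈ 0.0019120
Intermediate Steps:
E(Q) = 2*Q*(-1 + Q) (E(Q) = (Q - 1)*(Q + Q) = (-1 + Q)*(2*Q) = 2*Q*(-1 + Q))
k = -1
B = -21 (B = (-1 + 4)*(-7) = 3*(-7) = -21)
1/(B + E(-16)) = 1/(-21 + 2*(-16)*(-1 - 16)) = 1/(-21 + 2*(-16)*(-17)) = 1/(-21 + 544) = 1/523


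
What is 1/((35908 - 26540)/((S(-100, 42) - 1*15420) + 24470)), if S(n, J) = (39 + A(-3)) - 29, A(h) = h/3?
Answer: 9059/9368 ≈ 0.96702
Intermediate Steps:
A(h) = h/3 (A(h) = h*(1/3) = h/3)
S(n, J) = 9 (S(n, J) = (39 + (1/3)*(-3)) - 29 = (39 - 1) - 29 = 38 - 29 = 9)
1/((35908 - 26540)/((S(-100, 42) - 1*15420) + 24470)) = 1/((35908 - 26540)/((9 - 1*15420) + 24470)) = 1/(9368/((9 - 15420) + 24470)) = 1/(9368/(-15411 + 24470)) = 1/(9368/9059) = 9059/9368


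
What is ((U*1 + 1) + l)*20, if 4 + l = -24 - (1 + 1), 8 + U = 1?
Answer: -720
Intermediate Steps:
U = -7 (U = -8 + 1 = -7)
l = -30 (l = -4 + (-24 - (1 + 1)) = -4 + (-24 - 2) = -4 - 26 = -30)
((U*1 + 1) + l)*20 = ((-7*1 + 1) - 30)*20 = ((-7 + 1) - 30)*20 = (-6 - 30)*20 = -36*20 = -720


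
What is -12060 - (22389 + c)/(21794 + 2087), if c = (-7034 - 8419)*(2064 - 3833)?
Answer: -315363606/23881 ≈ -13206.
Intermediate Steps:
c = 27336357 (c = -15453*(-1769) = 27336357)
-12060 - (22389 + c)/(21794 + 2087) = -12060 - (22389 + 27336357)/(21794 + 2087) = -12060 - 27358746/23881 = -315363606/23881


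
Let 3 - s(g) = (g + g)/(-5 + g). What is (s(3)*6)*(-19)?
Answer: -684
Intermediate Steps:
s(g) = 3 - 2*g/(-5 + g) (s(g) = 3 - (g + g)/(-5 + g) = 3 - 2*g/(-5 + g))
(s(3)*6)*(-19) = (((-15 + 3)/(-5 + 3))*6)*(-19) = ((-12/(-2))*6)*(-19) = (-½*(-12)*6)*(-19) = (6*6)*(-19) = 36*(-19) = -684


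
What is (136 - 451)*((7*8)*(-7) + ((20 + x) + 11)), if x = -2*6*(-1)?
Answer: 109935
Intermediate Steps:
x = 12 (x = -12*(-1) = 12)
(136 - 451)*((7*8)*(-7) + ((20 + x) + 11)) = (136 - 451)*((7*8)*(-7) + ((20 + 12) + 11)) = -315*(56*(-7) + (32 + 11)) = -315*(-392 + 43) = -315*(-349) = 109935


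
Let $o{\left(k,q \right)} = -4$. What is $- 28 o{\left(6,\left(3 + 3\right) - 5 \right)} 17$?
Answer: $1904$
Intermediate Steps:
$- 28 o{\left(6,\left(3 + 3\right) - 5 \right)} 17 = \left(-28\right) \left(-4\right) 17 = 112 \cdot 17 = 1904$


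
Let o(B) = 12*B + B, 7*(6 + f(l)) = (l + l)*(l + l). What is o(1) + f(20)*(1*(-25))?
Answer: -38859/7 ≈ -5551.3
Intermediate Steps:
f(l) = -6 + 4*l²/7 (f(l) = -6 + ((l + l)*(l + l))/7 = -6 + ((2*l)*(2*l))/7 = -6 + (4*l²)/7 = -6 + 4*l²/7)
o(B) = 13*B
o(1) + f(20)*(1*(-25)) = 13*1 + (-6 + (4/7)*20²)*(1*(-25)) = 13 + (-6 + (4/7)*400)*(-25) = 13 + (-6 + 1600/7)*(-25) = 13 + (1558/7)*(-25) = 13 - 38950/7 = -38859/7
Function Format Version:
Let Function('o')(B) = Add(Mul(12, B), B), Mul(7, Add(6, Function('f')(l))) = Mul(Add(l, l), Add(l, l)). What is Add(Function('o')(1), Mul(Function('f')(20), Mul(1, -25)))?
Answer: Rational(-38859, 7) ≈ -5551.3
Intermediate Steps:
Function('f')(l) = Add(-6, Mul(Rational(4, 7), Pow(l, 2))) (Function('f')(l) = Add(-6, Mul(Rational(1, 7), Mul(Add(l, l), Add(l, l)))) = Add(-6, Mul(Rational(1, 7), Mul(Mul(2, l), Mul(2, l)))) = Add(-6, Mul(Rational(1, 7), Mul(4, Pow(l, 2)))) = Add(-6, Mul(Rational(4, 7), Pow(l, 2))))
Function('o')(B) = Mul(13, B)
Add(Function('o')(1), Mul(Function('f')(20), Mul(1, -25))) = Add(Mul(13, 1), Mul(Add(-6, Mul(Rational(4, 7), Pow(20, 2))), Mul(1, -25))) = Add(13, Mul(Add(-6, Mul(Rational(4, 7), 400)), -25)) = Add(13, Mul(Add(-6, Rational(1600, 7)), -25)) = Add(13, Mul(Rational(1558, 7), -25)) = Add(13, Rational(-38950, 7)) = Rational(-38859, 7)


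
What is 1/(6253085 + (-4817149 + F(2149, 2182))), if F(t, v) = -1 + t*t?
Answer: 1/6054136 ≈ 1.6518e-7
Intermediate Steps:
F(t, v) = -1 + t²
1/(6253085 + (-4817149 + F(2149, 2182))) = 1/(6253085 + (-4817149 + (-1 + 2149²))) = 1/(6253085 + (-4817149 + (-1 + 4618201))) = 1/(6253085 + (-4817149 + 4618200)) = 1/(6253085 - 198949) = 1/6054136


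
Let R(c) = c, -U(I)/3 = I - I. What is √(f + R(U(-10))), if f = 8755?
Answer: √8755 ≈ 93.568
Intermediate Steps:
U(I) = 0 (U(I) = -3*(I - I) = -3*0 = 0)
√(f + R(U(-10))) = √(8755 + 0) = √8755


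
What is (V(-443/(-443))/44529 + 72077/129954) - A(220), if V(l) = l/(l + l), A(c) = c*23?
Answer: -1626533447125/321484537 ≈ -5059.4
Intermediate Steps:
A(c) = 23*c
V(l) = 1/2 (V(l) = l/((2*l)) = (1/(2*l))*l = 1/2)
(V(-443/(-443))/44529 + 72077/129954) - A(220) = ((1/2)/44529 + 72077/129954) - 23*220 = ((1/2)*(1/44529) + 72077*(1/129954)) - 1*5060 = (1/89058 + 72077/129954) - 5060 = 178310095/321484537 - 5060 = -1626533447125/321484537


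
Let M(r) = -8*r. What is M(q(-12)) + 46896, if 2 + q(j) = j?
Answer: 47008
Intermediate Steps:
q(j) = -2 + j
M(q(-12)) + 46896 = -8*(-2 - 12) + 46896 = -8*(-14) + 46896 = 112 + 46896 = 47008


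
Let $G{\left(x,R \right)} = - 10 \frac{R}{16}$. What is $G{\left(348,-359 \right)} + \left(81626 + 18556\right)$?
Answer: $\frac{803251}{8} \approx 1.0041 \cdot 10^{5}$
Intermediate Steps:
$G{\left(x,R \right)} = - \frac{5 R}{8}$ ($G{\left(x,R \right)} = - 10 R \frac{1}{16} = - 10 \frac{R}{16} = - \frac{5 R}{8}$)
$G{\left(348,-359 \right)} + \left(81626 + 18556\right) = \left(- \frac{5}{8}\right) \left(-359\right) + \left(81626 + 18556\right) = \frac{1795}{8} + 100182 = \frac{803251}{8}$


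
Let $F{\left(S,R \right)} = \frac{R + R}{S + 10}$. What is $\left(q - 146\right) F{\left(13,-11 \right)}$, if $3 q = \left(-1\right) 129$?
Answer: $\frac{4158}{23} \approx 180.78$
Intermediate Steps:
$q = -43$ ($q = \frac{\left(-1\right) 129}{3} = \frac{1}{3} \left(-129\right) = -43$)
$F{\left(S,R \right)} = \frac{2 R}{10 + S}$
$\left(q - 146\right) F{\left(13,-11 \right)} = \left(-43 - 146\right) 2 \left(-11\right) \frac{1}{10 + 13} = - 189 \cdot 2 \left(-11\right) \frac{1}{23} = \left(-189\right) \left(- \frac{22}{23}\right) = \frac{4158}{23}$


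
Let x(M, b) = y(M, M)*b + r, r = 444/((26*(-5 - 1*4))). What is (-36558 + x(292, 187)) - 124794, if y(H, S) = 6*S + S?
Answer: 8614090/39 ≈ 2.2087e+5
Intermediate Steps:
y(H, S) = 7*S
r = -74/39 (r = 444/((26*(-5 - 4))) = 444/((26*(-9))) = 444/(-234) = 444*(-1/234) = -74/39 ≈ -1.8974)
x(M, b) = -74/39 + 7*M*b (x(M, b) = (7*M)*b - 74/39 = 7*M*b - 74/39 = -74/39 + 7*M*b)
(-36558 + x(292, 187)) - 124794 = (-36558 + (-74/39 + 7*292*187)) - 124794 = (-36558 + (-74/39 + 382228)) - 124794 = (-36558 + 14906818/39) - 124794 = 13481056/39 - 124794 = 8614090/39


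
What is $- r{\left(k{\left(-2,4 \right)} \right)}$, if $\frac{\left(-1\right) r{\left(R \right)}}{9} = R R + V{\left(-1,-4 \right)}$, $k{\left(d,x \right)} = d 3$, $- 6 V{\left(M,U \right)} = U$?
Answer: $330$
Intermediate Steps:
$V{\left(M,U \right)} = - \frac{U}{6}$
$k{\left(d,x \right)} = 3 d$
$r{\left(R \right)} = -6 - 9 R^{2}$ ($r{\left(R \right)} = - 9 \left(R R - - \frac{2}{3}\right) = - 9 \left(R^{2} + \frac{2}{3}\right) = - 9 \left(\frac{2}{3} + R^{2}\right) = -6 - 9 R^{2}$)
$- r{\left(k{\left(-2,4 \right)} \right)} = - (-6 - 9 \left(3 \left(-2\right)\right)^{2}) = - (-6 - 9 \left(-6\right)^{2}) = - (-6 - 324) = \left(-1\right) \left(-330\right) = 330$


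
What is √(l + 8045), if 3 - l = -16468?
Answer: 6*√681 ≈ 156.58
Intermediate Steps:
l = 16471 (l = 3 - 1*(-16468) = 3 + 16468 = 16471)
√(l + 8045) = √(16471 + 8045) = √24516 = 6*√681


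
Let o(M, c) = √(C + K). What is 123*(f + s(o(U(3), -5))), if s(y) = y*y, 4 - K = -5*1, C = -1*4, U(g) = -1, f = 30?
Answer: 4305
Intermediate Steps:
C = -4
K = 9 (K = 4 - (-5) = 4 - 1*(-5) = 4 + 5 = 9)
o(M, c) = √5 (o(M, c) = √(-4 + 9) = √5)
s(y) = y²
123*(f + s(o(U(3), -5))) = 123*(30 + (√5)²) = 123*(30 + 5) = 123*35 = 4305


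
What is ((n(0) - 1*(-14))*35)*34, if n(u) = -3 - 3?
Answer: 9520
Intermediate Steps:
n(u) = -6
((n(0) - 1*(-14))*35)*34 = ((-6 - 1*(-14))*35)*34 = ((-6 + 14)*35)*34 = (8*35)*34 = 280*34 = 9520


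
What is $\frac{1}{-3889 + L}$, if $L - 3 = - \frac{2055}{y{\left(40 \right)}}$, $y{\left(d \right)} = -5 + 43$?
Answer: $- \frac{38}{149723} \approx -0.0002538$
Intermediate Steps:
$y{\left(d \right)} = 38$
$L = - \frac{1941}{38}$ ($L = 3 - \frac{2055}{38} = - \frac{1941}{38} \approx -51.079$)
$\frac{1}{-3889 + L} = \frac{1}{-3889 - \frac{1941}{38}} = \frac{1}{- \frac{149723}{38}} = - \frac{38}{149723}$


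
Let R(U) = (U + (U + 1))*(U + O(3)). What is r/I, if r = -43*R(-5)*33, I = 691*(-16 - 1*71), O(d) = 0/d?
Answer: 21285/20039 ≈ 1.0622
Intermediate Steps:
O(d) = 0
R(U) = U*(1 + 2*U) (R(U) = (U + (U + 1))*(U + 0) = (U + (1 + U))*U = (1 + 2*U)*U = U*(1 + 2*U))
I = -60117 (I = 691*(-16 - 71) = 691*(-87) = -60117)
r = -63855 (r = -(-215)*(1 + 2*(-5))*33 = -(-215)*(1 - 10)*33 = -(-215)*(-9)*33 = -43*45*33 = -1935*33 = -63855)
r/I = -63855/(-60117) = -63855*(-1/60117) = 21285/20039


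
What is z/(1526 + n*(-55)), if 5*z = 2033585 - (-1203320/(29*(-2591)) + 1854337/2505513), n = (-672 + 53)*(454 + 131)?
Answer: 13201486169960848/646511950405753665 ≈ 0.020420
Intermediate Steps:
n = -362115 (n = -619*585 = -362115)
z = 13201486169960848/32458920915 (z = (2033585 - (-1203320/(29*(-2591)) + 1854337/2505513))/5 = (2033585 - (-1203320/(-75139) + 1854337*(1/2505513)))/5 = (2033585 - (-1203320*(-1/75139) + 1854337/2505513))/5 = (2033585 - (1203320/75139 + 1854337/2505513))/5 = (2033585 - 1*108767825207/6491784183)/5 = (2033585 - 108767825207/6491784183)/5 = (⅕)*(13201486169960848/6491784183) = 13201486169960848/32458920915 ≈ 4.0671e+5)
z/(1526 + n*(-55)) = 13201486169960848/(32458920915*(1526 - 362115*(-55))) = 13201486169960848/(32458920915*(1526 + 19916325)) = (13201486169960848/32458920915)/19917851 = (13201486169960848/32458920915)*(1/19917851) = 13201486169960848/646511950405753665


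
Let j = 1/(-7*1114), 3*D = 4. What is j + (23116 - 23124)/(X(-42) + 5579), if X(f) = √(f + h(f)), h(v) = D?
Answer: (-√366 + 203889*I)/(7798*(√366 - 16737*I)) ≈ -0.0015622 + 1.6391e-6*I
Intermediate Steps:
D = 4/3 (D = (⅓)*4 = 4/3 ≈ 1.3333)
h(v) = 4/3
X(f) = √(4/3 + f) (X(f) = √(f + 4/3) = √(4/3 + f))
j = -1/7798 (j = 1/(-7798) = -1/7798 ≈ -0.00012824)
j + (23116 - 23124)/(X(-42) + 5579) = -1/7798 + (23116 - 23124)/(√(12 + 9*(-42))/3 + 5579) = -1/7798 - 8/(√(12 - 378)/3 + 5579) = -1/7798 - 8/(√(-366)/3 + 5579) = -1/7798 - 8/((I*√366)/3 + 5579) = -1/7798 - 8/(I*√366/3 + 5579) = -1/7798 - 8/(5579 + I*√366/3)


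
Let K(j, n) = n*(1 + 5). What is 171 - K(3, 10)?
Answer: 111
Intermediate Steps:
K(j, n) = 6*n (K(j, n) = n*6 = 6*n)
171 - K(3, 10) = 171 - 6*10 = 171 - 1*60 = 171 - 60 = 111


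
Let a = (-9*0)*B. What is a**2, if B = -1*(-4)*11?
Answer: 0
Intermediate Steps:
B = 44 (B = 4*11 = 44)
a = 0 (a = -9*0*44 = 0*44 = 0)
a**2 = 0**2 = 0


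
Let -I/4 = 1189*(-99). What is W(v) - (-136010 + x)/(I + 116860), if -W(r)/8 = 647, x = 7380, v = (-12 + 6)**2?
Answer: -1520913637/293852 ≈ -5175.8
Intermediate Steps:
v = 36 (v = (-6)**2 = 36)
W(r) = -5176 (W(r) = -8*647 = -5176)
I = 470844 (I = -4756*(-99) = -4*(-117711) = 470844)
W(v) - (-136010 + x)/(I + 116860) = -5176 - (-136010 + 7380)/(470844 + 116860) = -5176 - (-128630)/587704 = -5176 - 1*(-64315/293852) = -5176 + 64315/293852 = -1520913637/293852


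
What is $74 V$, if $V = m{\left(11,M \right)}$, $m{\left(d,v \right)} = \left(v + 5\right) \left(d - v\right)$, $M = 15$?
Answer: $-5920$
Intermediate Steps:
$m{\left(d,v \right)} = \left(5 + v\right) \left(d - v\right)$
$V = -80$ ($V = - 15^{2} - 75 + 5 \cdot 11 + 11 \cdot 15 = \left(-1\right) 225 - 75 + 55 + 165 = -225 - 75 + 55 + 165 = -80$)
$74 V = 74 \left(-80\right) = -5920$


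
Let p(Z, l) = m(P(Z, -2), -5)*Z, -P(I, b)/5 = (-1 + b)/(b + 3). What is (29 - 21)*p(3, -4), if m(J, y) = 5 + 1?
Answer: 144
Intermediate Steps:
P(I, b) = -5*(-1 + b)/(3 + b) (P(I, b) = -5*(-1 + b)/(b + 3) = -5*(-1 + b)/(3 + b))
m(J, y) = 6
p(Z, l) = 6*Z
(29 - 21)*p(3, -4) = (29 - 21)*(6*3) = 8*18 = 144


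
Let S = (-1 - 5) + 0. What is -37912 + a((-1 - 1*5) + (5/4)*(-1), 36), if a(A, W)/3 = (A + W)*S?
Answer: -76859/2 ≈ -38430.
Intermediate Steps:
S = -6 (S = -6 + 0 = -6)
a(A, W) = -18*A - 18*W (a(A, W) = 3*((A + W)*(-6)) = 3*(-6*A - 6*W) = -18*A - 18*W)
-37912 + a((-1 - 1*5) + (5/4)*(-1), 36) = -37912 + (-18*((-1 - 1*5) + (5/4)*(-1)) - 18*36) = -37912 + (-18*((-1 - 5) + (5*(¼))*(-1)) - 648) = -37912 + (-18*(-6 + (5/4)*(-1)) - 648) = -37912 + (-18*(-6 - 5/4) - 648) = -37912 + (-18*(-29/4) - 648) = -37912 + (261/2 - 648) = -37912 - 1035/2 = -76859/2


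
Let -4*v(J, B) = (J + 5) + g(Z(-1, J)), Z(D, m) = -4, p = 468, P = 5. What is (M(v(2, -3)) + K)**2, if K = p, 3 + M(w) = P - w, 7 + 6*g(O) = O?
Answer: 127938721/576 ≈ 2.2212e+5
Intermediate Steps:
g(O) = -7/6 + O/6
v(J, B) = -19/24 - J/4 (v(J, B) = -((J + 5) + (-7/6 + (1/6)*(-4)))/4 = -((5 + J) + (-7/6 - 2/3))/4 = -((5 + J) - 11/6)/4 = -(19/6 + J)/4 = -19/24 - J/4)
M(w) = 2 - w (M(w) = -3 + (5 - w) = 2 - w)
K = 468
(M(v(2, -3)) + K)**2 = ((2 - (-19/24 - 1/4*2)) + 468)**2 = ((2 - (-19/24 - 1/2)) + 468)**2 = ((2 - 1*(-31/24)) + 468)**2 = ((2 + 31/24) + 468)**2 = (79/24 + 468)**2 = (11311/24)**2 = 127938721/576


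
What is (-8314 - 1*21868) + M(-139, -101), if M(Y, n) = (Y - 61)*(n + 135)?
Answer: -36982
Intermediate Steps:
M(Y, n) = (-61 + Y)*(135 + n)
(-8314 - 1*21868) + M(-139, -101) = (-8314 - 1*21868) + (-8235 - 61*(-101) + 135*(-139) - 139*(-101)) = (-8314 - 21868) + (-8235 + 6161 - 18765 + 14039) = -30182 - 6800 = -36982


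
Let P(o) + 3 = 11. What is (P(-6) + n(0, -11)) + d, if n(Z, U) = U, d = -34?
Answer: -37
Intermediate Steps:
P(o) = 8 (P(o) = -3 + 11 = 8)
(P(-6) + n(0, -11)) + d = (8 - 11) - 34 = -3 - 34 = -37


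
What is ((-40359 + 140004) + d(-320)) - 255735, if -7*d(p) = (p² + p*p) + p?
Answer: -1297110/7 ≈ -1.8530e+5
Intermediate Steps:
d(p) = -2*p²/7 - p/7 (d(p) = -((p² + p*p) + p)/7 = -((p² + p²) + p)/7 = -(2*p² + p)/7 = -(p + 2*p²)/7 = -2*p²/7 - p/7)
((-40359 + 140004) + d(-320)) - 255735 = ((-40359 + 140004) - ⅐*(-320)*(1 + 2*(-320))) - 255735 = (99645 - ⅐*(-320)*(1 - 640)) - 255735 = (99645 - ⅐*(-320)*(-639)) - 255735 = (99645 - 204480/7) - 255735 = 493035/7 - 255735 = -1297110/7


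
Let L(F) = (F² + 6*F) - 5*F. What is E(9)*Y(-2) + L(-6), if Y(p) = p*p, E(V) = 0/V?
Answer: 30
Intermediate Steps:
L(F) = F + F²
E(V) = 0
Y(p) = p²
E(9)*Y(-2) + L(-6) = 0*(-2)² - 6*(1 - 6) = 0*4 - 6*(-5) = 0 + 30 = 30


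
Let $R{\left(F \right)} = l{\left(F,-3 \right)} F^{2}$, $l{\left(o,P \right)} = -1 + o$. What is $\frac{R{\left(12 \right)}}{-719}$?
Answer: $- \frac{1584}{719} \approx -2.2031$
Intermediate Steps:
$R{\left(F \right)} = F^{2} \left(-1 + F\right)$ ($R{\left(F \right)} = \left(-1 + F\right) F^{2} = F^{2} \left(-1 + F\right)$)
$\frac{R{\left(12 \right)}}{-719} = \frac{12^{2} \left(-1 + 12\right)}{-719} = 144 \cdot 11 \left(- \frac{1}{719}\right) = 1584 \left(- \frac{1}{719}\right) = - \frac{1584}{719}$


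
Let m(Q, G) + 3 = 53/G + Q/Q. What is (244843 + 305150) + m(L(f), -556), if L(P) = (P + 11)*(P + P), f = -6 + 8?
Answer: 305794943/556 ≈ 5.4999e+5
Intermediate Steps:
f = 2
L(P) = 2*P*(11 + P) (L(P) = (11 + P)*(2*P) = 2*P*(11 + P))
m(Q, G) = -2 + 53/G (m(Q, G) = -3 + (53/G + Q/Q) = -3 + (53/G + 1) = -3 + (1 + 53/G) = -2 + 53/G)
(244843 + 305150) + m(L(f), -556) = (244843 + 305150) + (-2 + 53/(-556)) = 549993 + (-2 + 53*(-1/556)) = 549993 + (-2 - 53/556) = 549993 - 1165/556 = 305794943/556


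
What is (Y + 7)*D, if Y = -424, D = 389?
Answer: -162213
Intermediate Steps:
(Y + 7)*D = (-424 + 7)*389 = -417*389 = -162213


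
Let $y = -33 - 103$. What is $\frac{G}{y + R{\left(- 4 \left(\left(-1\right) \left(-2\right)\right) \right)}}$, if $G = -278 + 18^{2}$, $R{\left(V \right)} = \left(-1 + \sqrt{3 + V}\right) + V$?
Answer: $- \frac{667}{2103} - \frac{23 i \sqrt{5}}{10515} \approx -0.31717 - 0.0048911 i$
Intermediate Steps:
$R{\left(V \right)} = -1 + V + \sqrt{3 + V}$
$y = -136$
$G = 46$ ($G = -278 + 324 = 46$)
$\frac{G}{y + R{\left(- 4 \left(\left(-1\right) \left(-2\right)\right) \right)}} = \frac{46}{-136 - \left(1 - \sqrt{3 - 4 \left(\left(-1\right) \left(-2\right)\right)} + 4 \left(-1\right) \left(-2\right)\right)} = \frac{46}{-136 - \left(9 - \sqrt{3 - 8}\right)} = \frac{46}{-136 - \left(9 - i \sqrt{5}\right)} = \frac{46}{-145 + i \sqrt{5}}$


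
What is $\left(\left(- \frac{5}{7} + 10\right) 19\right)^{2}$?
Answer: $\frac{1525225}{49} \approx 31127.0$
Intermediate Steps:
$\left(\left(- \frac{5}{7} + 10\right) 19\right)^{2} = \left(\frac{65}{7} \cdot 19\right)^{2} = \left(\frac{1235}{7}\right)^{2} = \frac{1525225}{49}$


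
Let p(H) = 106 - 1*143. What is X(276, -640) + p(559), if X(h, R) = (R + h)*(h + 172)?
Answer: -163109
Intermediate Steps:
p(H) = -37 (p(H) = 106 - 143 = -37)
X(h, R) = (172 + h)*(R + h) (X(h, R) = (R + h)*(172 + h) = (172 + h)*(R + h))
X(276, -640) + p(559) = (276² + 172*(-640) + 172*276 - 640*276) - 37 = (76176 - 110080 + 47472 - 176640) - 37 = -163072 - 37 = -163109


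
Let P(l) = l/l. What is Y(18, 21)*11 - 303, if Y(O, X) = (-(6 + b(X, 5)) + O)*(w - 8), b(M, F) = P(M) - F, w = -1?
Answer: -1887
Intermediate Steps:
P(l) = 1
b(M, F) = 1 - F
Y(O, X) = 18 - 9*O (Y(O, X) = (-(6 + (1 - 1*5)) + O)*(-1 - 8) = (-(6 + (1 - 5)) + O)*(-9) = (-(6 - 4) + O)*(-9) = (-1*2 + O)*(-9) = (-2 + O)*(-9) = 18 - 9*O)
Y(18, 21)*11 - 303 = (18 - 9*18)*11 - 303 = (18 - 162)*11 - 303 = -144*11 - 303 = -1584 - 303 = -1887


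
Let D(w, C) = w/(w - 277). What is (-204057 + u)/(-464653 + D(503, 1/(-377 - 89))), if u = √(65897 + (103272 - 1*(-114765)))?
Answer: 46116882/105011075 - 226*√283934/105011075 ≈ 0.43802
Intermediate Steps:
u = √283934 (u = √(65897 + (103272 + 114765)) = √(65897 + 218037) = √283934 ≈ 532.85)
D(w, C) = w/(-277 + w)
(-204057 + u)/(-464653 + D(503, 1/(-377 - 89))) = (-204057 + √283934)/(-464653 + 503/(-277 + 503)) = (-204057 + √283934)/(-464653 + 503/226) = (-204057 + √283934)/(-105011075/226) = (-204057 + √283934)*(-226/105011075) = 46116882/105011075 - 226*√283934/105011075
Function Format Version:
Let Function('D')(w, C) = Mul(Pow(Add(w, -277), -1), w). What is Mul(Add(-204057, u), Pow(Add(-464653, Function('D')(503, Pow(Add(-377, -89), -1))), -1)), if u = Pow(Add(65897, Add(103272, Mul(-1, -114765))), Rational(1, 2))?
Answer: Add(Rational(46116882, 105011075), Mul(Rational(-226, 105011075), Pow(283934, Rational(1, 2)))) ≈ 0.43802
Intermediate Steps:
u = Pow(283934, Rational(1, 2)) (u = Pow(Add(65897, Add(103272, 114765)), Rational(1, 2)) = Pow(Add(65897, 218037), Rational(1, 2)) = Pow(283934, Rational(1, 2)) ≈ 532.85)
Function('D')(w, C) = Mul(w, Pow(Add(-277, w), -1)) (Function('D')(w, C) = Mul(Pow(Add(-277, w), -1), w) = Mul(w, Pow(Add(-277, w), -1)))
Mul(Add(-204057, u), Pow(Add(-464653, Function('D')(503, Pow(Add(-377, -89), -1))), -1)) = Mul(Add(-204057, Pow(283934, Rational(1, 2))), Pow(Add(-464653, Mul(503, Pow(Add(-277, 503), -1))), -1)) = Mul(Add(-204057, Pow(283934, Rational(1, 2))), Pow(Add(-464653, Mul(503, Pow(226, -1))), -1)) = Mul(Add(-204057, Pow(283934, Rational(1, 2))), Pow(Add(-464653, Mul(503, Rational(1, 226))), -1)) = Mul(Add(-204057, Pow(283934, Rational(1, 2))), Pow(Add(-464653, Rational(503, 226)), -1)) = Mul(Add(-204057, Pow(283934, Rational(1, 2))), Pow(Rational(-105011075, 226), -1)) = Mul(Add(-204057, Pow(283934, Rational(1, 2))), Rational(-226, 105011075)) = Add(Rational(46116882, 105011075), Mul(Rational(-226, 105011075), Pow(283934, Rational(1, 2))))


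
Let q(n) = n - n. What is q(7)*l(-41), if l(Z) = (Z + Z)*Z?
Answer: 0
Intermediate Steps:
l(Z) = 2*Z² (l(Z) = (2*Z)*Z = 2*Z²)
q(n) = 0
q(7)*l(-41) = 0*(2*(-41)²) = 0*(2*1681) = 0*3362 = 0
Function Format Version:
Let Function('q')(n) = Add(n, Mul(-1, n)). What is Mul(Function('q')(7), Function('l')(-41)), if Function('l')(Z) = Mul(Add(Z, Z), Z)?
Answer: 0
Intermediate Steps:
Function('l')(Z) = Mul(2, Pow(Z, 2)) (Function('l')(Z) = Mul(Mul(2, Z), Z) = Mul(2, Pow(Z, 2)))
Function('q')(n) = 0
Mul(Function('q')(7), Function('l')(-41)) = Mul(0, Mul(2, Pow(-41, 2))) = Mul(0, Mul(2, 1681)) = Mul(0, 3362) = 0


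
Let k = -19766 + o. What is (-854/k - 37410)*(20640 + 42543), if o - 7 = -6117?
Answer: -30581213496999/12938 ≈ -2.3637e+9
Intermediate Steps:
o = -6110 (o = 7 - 6117 = -6110)
k = -25876 (k = -19766 - 6110 = -25876)
(-854/k - 37410)*(20640 + 42543) = (-854/(-25876) - 37410)*(20640 + 42543) = (-854*(-1/25876) - 37410)*63183 = (427/12938 - 37410)*63183 = -484010153/12938*63183 = -30581213496999/12938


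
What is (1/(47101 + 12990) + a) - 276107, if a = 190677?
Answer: -5133574129/60091 ≈ -85430.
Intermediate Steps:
(1/(47101 + 12990) + a) - 276107 = (1/(47101 + 12990) + 190677) - 276107 = (1/60091 + 190677) - 276107 = 11457971608/60091 - 276107 = -5133574129/60091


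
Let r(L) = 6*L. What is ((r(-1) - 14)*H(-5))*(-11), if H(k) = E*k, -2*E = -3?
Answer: -1650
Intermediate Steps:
E = 3/2 (E = -1/2*(-3) = 3/2 ≈ 1.5000)
H(k) = 3*k/2
((r(-1) - 14)*H(-5))*(-11) = ((6*(-1) - 14)*((3/2)*(-5)))*(-11) = ((-6 - 14)*(-15/2))*(-11) = -20*(-15/2)*(-11) = 150*(-11) = -1650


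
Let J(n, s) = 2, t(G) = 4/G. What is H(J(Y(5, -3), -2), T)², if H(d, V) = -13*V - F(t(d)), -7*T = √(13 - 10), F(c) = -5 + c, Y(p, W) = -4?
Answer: 948/49 + 78*√3/7 ≈ 38.647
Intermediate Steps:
T = -√3/7 (T = -√(13 - 10)/7 = -√3/7 ≈ -0.24744)
H(d, V) = 5 - 13*V - 4/d (H(d, V) = -13*V - (-5 + 4/d) = -13*V + (5 - 4/d) = 5 - 13*V - 4/d)
H(J(Y(5, -3), -2), T)² = (5 - (-13)*√3/7 - 4/2)² = (5 + 13*√3/7 - 4*½)² = (5 + 13*√3/7 - 2)² = (3 + 13*√3/7)²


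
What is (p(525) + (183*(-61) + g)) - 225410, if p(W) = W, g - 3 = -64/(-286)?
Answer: -33754403/143 ≈ -2.3604e+5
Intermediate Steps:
g = 461/143 (g = 3 - 64/(-286) = 3 - 64*(-1/286) = 3 + 32/143 = 461/143 ≈ 3.2238)
(p(525) + (183*(-61) + g)) - 225410 = (525 + (183*(-61) + 461/143)) - 225410 = (525 + (-11163 + 461/143)) - 225410 = (525 - 1595848/143) - 225410 = -1520773/143 - 225410 = -33754403/143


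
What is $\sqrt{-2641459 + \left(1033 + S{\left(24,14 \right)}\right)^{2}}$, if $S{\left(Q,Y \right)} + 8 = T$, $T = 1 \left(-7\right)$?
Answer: $i \sqrt{1605135} \approx 1266.9 i$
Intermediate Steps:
$T = -7$
$S{\left(Q,Y \right)} = -15$ ($S{\left(Q,Y \right)} = -8 - 7 = -15$)
$\sqrt{-2641459 + \left(1033 + S{\left(24,14 \right)}\right)^{2}} = \sqrt{-2641459 + \left(1033 - 15\right)^{2}} = \sqrt{-2641459 + 1018^{2}} = \sqrt{-2641459 + 1036324} = \sqrt{-1605135} = i \sqrt{1605135}$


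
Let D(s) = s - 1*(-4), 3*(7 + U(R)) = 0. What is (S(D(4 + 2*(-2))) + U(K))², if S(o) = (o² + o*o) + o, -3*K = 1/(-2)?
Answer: 841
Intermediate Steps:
K = ⅙ (K = -⅓/(-2) = -⅓*(-½) = ⅙ ≈ 0.16667)
U(R) = -7 (U(R) = -7 + (⅓)*0 = -7 + 0 = -7)
D(s) = 4 + s (D(s) = s + 4 = 4 + s)
S(o) = o + 2*o² (S(o) = (o² + o²) + o = 2*o² + o = o + 2*o²)
(S(D(4 + 2*(-2))) + U(K))² = ((4 + (4 + 2*(-2)))*(1 + 2*(4 + (4 + 2*(-2)))) - 7)² = ((4 + (4 - 4))*(1 + 2*(4 + (4 - 4))) - 7)² = ((4 + 0)*(1 + 2*(4 + 0)) - 7)² = (4*(1 + 2*4) - 7)² = (4*(1 + 8) - 7)² = (4*9 - 7)² = (36 - 7)² = 29² = 841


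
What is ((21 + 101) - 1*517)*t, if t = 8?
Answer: -3160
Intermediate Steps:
((21 + 101) - 1*517)*t = ((21 + 101) - 1*517)*8 = (122 - 517)*8 = -395*8 = -3160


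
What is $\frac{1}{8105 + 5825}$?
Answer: $\frac{1}{13930} \approx 7.1788 \cdot 10^{-5}$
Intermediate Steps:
$\frac{1}{8105 + 5825} = \frac{1}{13930}$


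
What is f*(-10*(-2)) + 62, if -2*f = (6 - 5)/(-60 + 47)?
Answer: 816/13 ≈ 62.769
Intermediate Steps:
f = 1/26 (f = -(6 - 5)/(2*(-60 + 47)) = -1/(2*(-13)) = -(-1)/(2*13) = -½*(-1/13) = 1/26 ≈ 0.038462)
f*(-10*(-2)) + 62 = (-10*(-2))/26 + 62 = (1/26)*20 + 62 = 10/13 + 62 = 816/13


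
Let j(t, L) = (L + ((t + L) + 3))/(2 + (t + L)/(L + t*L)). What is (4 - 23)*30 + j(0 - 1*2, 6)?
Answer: -2241/4 ≈ -560.25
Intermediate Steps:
j(t, L) = (3 + t + 2*L)/(2 + (L + t)/(L + L*t)) (j(t, L) = (L + ((L + t) + 3))/(2 + (L + t)/(L + L*t)) = (L + (3 + L + t))/(2 + (L + t)/(L + L*t)) = (3 + t + 2*L)/(2 + (L + t)/(L + L*t)))
(4 - 23)*30 + j(0 - 1*2, 6) = (4 - 23)*30 + 6*(3 + (0 - 1*2)**2 + 2*6 + 4*(0 - 1*2) + 2*6*(0 - 1*2))/((0 - 1*2) + 3*6 + 2*6*(0 - 1*2)) = -19*30 + 6*(3 + (0 - 2)**2 + 12 + 4*(0 - 2) + 2*6*(0 - 2))/((0 - 2) + 18 + 2*6*(0 - 2)) = -570 + 6*(3 + (-2)**2 + 12 + 4*(-2) + 2*6*(-2))/(-2 + 18 + 2*6*(-2)) = -570 + 6*(3 + 4 + 12 - 8 - 24)/(-2 + 18 - 24) = -570 + 6*(-13)/(-8) = -570 + 6*(-1/8)*(-13) = -570 + 39/4 = -2241/4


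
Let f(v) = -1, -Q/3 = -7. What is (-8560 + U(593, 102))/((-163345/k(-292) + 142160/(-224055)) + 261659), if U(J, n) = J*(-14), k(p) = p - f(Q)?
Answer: -36646749477/569890833457 ≈ -0.064305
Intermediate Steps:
Q = 21 (Q = -3*(-7) = 21)
k(p) = 1 + p (k(p) = p - 1*(-1) = p + 1 = 1 + p)
U(J, n) = -14*J
(-8560 + U(593, 102))/((-163345/k(-292) + 142160/(-224055)) + 261659) = (-8560 - 14*593)/((-163345/(1 - 292) + 142160/(-224055)) + 261659) = (-8560 - 8302)/((-163345/(-291) + 142160*(-1/224055)) + 261659) = -16862/((-163345*(-1/291) - 28432/44811) + 261659) = -16862/((163345/291 - 28432/44811) + 261659) = -16862/(2437126361/4346667 + 261659) = -16862/1139781666914/4346667 = -16862*4346667/1139781666914 = -36646749477/569890833457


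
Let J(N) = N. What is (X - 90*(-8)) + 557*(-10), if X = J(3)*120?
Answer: -4490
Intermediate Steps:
X = 360 (X = 3*120 = 360)
(X - 90*(-8)) + 557*(-10) = (360 - 90*(-8)) + 557*(-10) = (360 + 720) - 5570 = 1080 - 5570 = -4490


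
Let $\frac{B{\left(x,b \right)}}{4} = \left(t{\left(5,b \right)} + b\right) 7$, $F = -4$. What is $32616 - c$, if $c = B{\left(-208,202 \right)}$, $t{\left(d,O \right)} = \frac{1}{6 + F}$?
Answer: $26946$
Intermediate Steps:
$t{\left(d,O \right)} = \frac{1}{2}$ ($t{\left(d,O \right)} = \frac{1}{6 - 4} = \frac{1}{2}$)
$B{\left(x,b \right)} = 14 + 28 b$ ($B{\left(x,b \right)} = 4 \left(\frac{1}{2} + b\right) 7 = 4 \left(\frac{7}{2} + 7 b\right) = 14 + 28 b$)
$c = 5670$ ($c = 14 + 28 \cdot 202 = 14 + 5656 = 5670$)
$32616 - c = 32616 - 5670 = 26946$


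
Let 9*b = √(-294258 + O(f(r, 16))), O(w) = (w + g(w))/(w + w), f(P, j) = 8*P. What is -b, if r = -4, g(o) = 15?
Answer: -I*√18832495/72 ≈ -60.273*I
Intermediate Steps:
O(w) = (15 + w)/(2*w) (O(w) = (w + 15)/(w + w) = (15 + w)/((2*w)) = (15 + w)*(1/(2*w)) = (15 + w)/(2*w))
b = I*√18832495/72 (b = √(-294258 + (15 + 8*(-4))/(2*((8*(-4)))))/9 = √(-294258 + (½)*(15 - 32)/(-32))/9 = √(-294258 + (½)*(-1/32)*(-17))/9 = √(-294258 + 17/64)/9 = √(-18832495/64)/9 = (I*√18832495/8)/9 = I*√18832495/72 ≈ 60.273*I)
-b = -I*√18832495/72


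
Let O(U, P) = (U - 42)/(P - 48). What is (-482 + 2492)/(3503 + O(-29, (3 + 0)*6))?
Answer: 60300/105161 ≈ 0.57341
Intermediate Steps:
O(U, P) = (-42 + U)/(-48 + P)
(-482 + 2492)/(3503 + O(-29, (3 + 0)*6)) = (-482 + 2492)/(3503 + (-42 - 29)/(-48 + (3 + 0)*6)) = 2010/(3503 - 71/(-48 + 3*6)) = 2010/(3503 - 71/(-48 + 18)) = 2010/(3503 - 71/(-30)) = 2010/(3503 - 1/30*(-71)) = 2010/(3503 + 71/30) = 2010/(105161/30) = 2010*(30/105161) = 60300/105161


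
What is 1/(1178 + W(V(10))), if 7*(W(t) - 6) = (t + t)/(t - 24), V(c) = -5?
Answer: 203/240362 ≈ 0.00084456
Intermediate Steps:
W(t) = 6 + 2*t/(7*(-24 + t)) (W(t) = 6 + ((t + t)/(t - 24))/7 = 6 + ((2*t)/(-24 + t))/7 = 6 + (2*t/(-24 + t))/7 = 6 + 2*t/(7*(-24 + t)))
1/(1178 + W(V(10))) = 1/(1178 + 4*(-252 + 11*(-5))/(7*(-24 - 5))) = 1/(1178 + (4/7)*(-252 - 55)/(-29)) = 1/(1178 + (4/7)*(-1/29)*(-307)) = 1/(1178 + 1228/203) = 1/(240362/203) = 203/240362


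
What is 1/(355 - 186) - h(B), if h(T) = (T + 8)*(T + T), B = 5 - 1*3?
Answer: -6759/169 ≈ -39.994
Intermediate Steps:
B = 2 (B = 5 - 3 = 2)
h(T) = 2*T*(8 + T) (h(T) = (8 + T)*(2*T) = 2*T*(8 + T))
1/(355 - 186) - h(B) = 1/(355 - 186) - 2*2*(8 + 2) = 1/169 - 2*2*10 = 1/169 - 1*40 = 1/169 - 40 = -6759/169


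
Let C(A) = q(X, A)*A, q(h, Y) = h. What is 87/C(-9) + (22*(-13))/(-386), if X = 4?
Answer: -3881/2316 ≈ -1.6757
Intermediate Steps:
C(A) = 4*A
87/C(-9) + (22*(-13))/(-386) = 87/((4*(-9))) + (22*(-13))/(-386) = 87/(-36) - 286*(-1/386) = 87*(-1/36) + 143/193 = -29/12 + 143/193 = -3881/2316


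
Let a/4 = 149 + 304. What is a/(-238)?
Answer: -906/119 ≈ -7.6134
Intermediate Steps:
a = 1812 (a = 4*(149 + 304) = 4*453 = 1812)
a/(-238) = 1812/(-238) = 1812*(-1/238) = -906/119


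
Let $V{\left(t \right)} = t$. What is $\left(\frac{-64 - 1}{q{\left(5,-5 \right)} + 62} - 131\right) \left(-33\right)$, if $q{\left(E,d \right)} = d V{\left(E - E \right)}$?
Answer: $\frac{270171}{62} \approx 4357.6$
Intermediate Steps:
$q{\left(E,d \right)} = 0$ ($q{\left(E,d \right)} = d \left(E - E\right) = d 0 = 0$)
$\left(\frac{-64 - 1}{q{\left(5,-5 \right)} + 62} - 131\right) \left(-33\right) = \left(\frac{-64 - 1}{0 + 62} - 131\right) \left(-33\right) = \left(- \frac{65}{62} - 131\right) \left(-33\right) = \left(- \frac{8187}{62}\right) \left(-33\right) = \frac{270171}{62}$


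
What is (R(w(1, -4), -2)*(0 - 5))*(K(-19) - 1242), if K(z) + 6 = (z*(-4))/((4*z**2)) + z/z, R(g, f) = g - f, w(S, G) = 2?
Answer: 473840/19 ≈ 24939.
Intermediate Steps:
K(z) = -5 - 1/z (K(z) = -6 + ((z*(-4))/((4*z**2)) + z/z) = -6 + ((-4*z)*(1/(4*z**2)) + 1) = -6 + (-1/z + 1) = -6 + (1 - 1/z) = -5 - 1/z)
(R(w(1, -4), -2)*(0 - 5))*(K(-19) - 1242) = ((2 - 1*(-2))*(0 - 5))*((-5 - 1/(-19)) - 1242) = ((2 + 2)*(-5))*((-5 - 1*(-1/19)) - 1242) = (4*(-5))*((-5 + 1/19) - 1242) = -20*(-94/19 - 1242) = -20*(-23692/19) = 473840/19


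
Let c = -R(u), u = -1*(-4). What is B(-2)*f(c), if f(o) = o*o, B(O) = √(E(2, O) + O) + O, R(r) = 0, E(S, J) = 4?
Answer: 0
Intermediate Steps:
u = 4
B(O) = O + √(4 + O) (B(O) = √(4 + O) + O = O + √(4 + O))
c = 0 (c = -1*0 = 0)
f(o) = o²
B(-2)*f(c) = (-2 + √(4 - 2))*0² = (-2 + √2)*0 = 0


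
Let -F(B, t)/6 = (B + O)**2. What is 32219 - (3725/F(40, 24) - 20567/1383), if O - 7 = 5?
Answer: 241087350377/7479264 ≈ 32234.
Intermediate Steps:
O = 12 (O = 7 + 5 = 12)
F(B, t) = -6*(12 + B)**2 (F(B, t) = -6*(B + 12)**2 = -6*(12 + B)**2)
32219 - (3725/F(40, 24) - 20567/1383) = 32219 - (3725/((-6*(12 + 40)**2)) - 20567/1383) = 32219 - (3725/((-6*52**2)) - 20567*1/1383) = 32219 - (3725/((-6*2704)) - 20567/1383) = 32219 - (3725/(-16224) - 20567/1383) = 32219 - (3725*(-1/16224) - 20567/1383) = 32219 - (-3725/16224 - 20567/1383) = 32219 - 1*(-112943561/7479264) = 32219 + 112943561/7479264 = 241087350377/7479264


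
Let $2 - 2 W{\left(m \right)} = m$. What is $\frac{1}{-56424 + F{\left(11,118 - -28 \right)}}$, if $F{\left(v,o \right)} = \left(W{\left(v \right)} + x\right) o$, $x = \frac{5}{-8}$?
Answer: $- \frac{4}{228689} \approx -1.7491 \cdot 10^{-5}$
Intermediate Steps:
$W{\left(m \right)} = 1 - \frac{m}{2}$
$x = - \frac{5}{8}$ ($x = 5 \left(- \frac{1}{8}\right) = - \frac{5}{8} \approx -0.625$)
$F{\left(v,o \right)} = o \left(\frac{3}{8} - \frac{v}{2}\right)$ ($F{\left(v,o \right)} = \left(\left(1 - \frac{v}{2}\right) - \frac{5}{8}\right) o = \left(\frac{3}{8} - \frac{v}{2}\right) o = o \left(\frac{3}{8} - \frac{v}{2}\right)$)
$\frac{1}{-56424 + F{\left(11,118 - -28 \right)}} = \frac{1}{-56424 + \frac{\left(118 - -28\right) \left(3 - 44\right)}{8}} = \frac{1}{-56424 + \frac{\left(118 + 28\right) \left(3 - 44\right)}{8}} = \frac{1}{-56424 + \frac{1}{8} \cdot 146 \left(-41\right)} = \frac{1}{-56424 - \frac{2993}{4}} = \frac{1}{- \frac{228689}{4}} = - \frac{4}{228689}$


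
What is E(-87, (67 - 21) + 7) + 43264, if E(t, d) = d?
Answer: 43317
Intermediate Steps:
E(-87, (67 - 21) + 7) + 43264 = ((67 - 21) + 7) + 43264 = (46 + 7) + 43264 = 53 + 43264 = 43317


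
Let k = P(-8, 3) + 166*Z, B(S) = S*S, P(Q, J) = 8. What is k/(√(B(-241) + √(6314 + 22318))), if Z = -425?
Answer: -70542/√(58081 + 2*√7158) ≈ -292.28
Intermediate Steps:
B(S) = S²
k = -70542 (k = 8 + 166*(-425) = 8 - 70550 = -70542)
k/(√(B(-241) + √(6314 + 22318))) = -70542/√((-241)² + √(6314 + 22318)) = -70542/√(58081 + √28632) = -70542/√(58081 + 2*√7158)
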